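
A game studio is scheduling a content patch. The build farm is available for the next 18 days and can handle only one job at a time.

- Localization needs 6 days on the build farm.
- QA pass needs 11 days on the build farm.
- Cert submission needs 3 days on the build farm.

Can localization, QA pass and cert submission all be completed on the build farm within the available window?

No

Running back to back, the jobs need 6 + 11 + 3 = 20 days on the build farm.
Since 20 > 18, they cannot all fit.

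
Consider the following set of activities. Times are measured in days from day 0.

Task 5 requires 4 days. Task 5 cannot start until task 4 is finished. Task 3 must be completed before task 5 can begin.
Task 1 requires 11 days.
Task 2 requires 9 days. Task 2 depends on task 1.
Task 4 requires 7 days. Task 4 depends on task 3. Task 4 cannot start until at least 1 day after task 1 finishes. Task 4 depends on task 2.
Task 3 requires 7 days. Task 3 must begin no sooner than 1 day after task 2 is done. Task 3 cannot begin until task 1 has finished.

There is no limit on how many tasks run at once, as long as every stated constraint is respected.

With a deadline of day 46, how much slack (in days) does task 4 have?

Task 1 can start immediately at day 0; it finishes at day 11.
Task 2 cannot begin until task 1 (finishes day 11). It runs from day 11 to 11 + 9 = day 20.
Task 3 needs all of task 2 (finishes day 20, plus 1-day gap → day 21); task 1 (finishes day 11). That puts its earliest start at day 21; it finishes at 21 + 7 = day 28.
Task 4 has to wait for task 3 (finishes day 28); task 1 (finishes day 11, plus 1-day gap → day 12); task 2 (finishes day 20). The latest of these is day 28, so task 4 runs day 28 to 28 + 7 = day 35.

Working backward from the deadline:
To finish by day 46, task 5 (duration 4) must start no later than day 42.
Task 4 must finish before task 5 (must start by day 42). With a 7-day duration, task 4 must start by 42 − 7 = day 35.
So task 4 can start as early as day 28 and as late as day 35, giving 35 − 28 = 7 days of slack.

7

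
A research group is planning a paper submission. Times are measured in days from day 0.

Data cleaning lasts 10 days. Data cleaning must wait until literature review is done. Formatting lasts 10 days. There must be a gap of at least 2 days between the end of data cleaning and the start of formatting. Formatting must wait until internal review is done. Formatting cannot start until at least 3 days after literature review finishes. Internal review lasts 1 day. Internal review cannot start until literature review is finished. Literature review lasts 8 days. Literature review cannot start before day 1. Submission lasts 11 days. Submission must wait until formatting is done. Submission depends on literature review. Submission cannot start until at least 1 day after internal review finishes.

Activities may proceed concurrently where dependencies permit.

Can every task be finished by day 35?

Literature review cannot begin until its own release at day 1. It runs from day 1 to 1 + 8 = day 9.
After literature review (finishes day 9), internal review can start at day 9 and finishes at day 10.
After literature review (finishes day 9), data cleaning can start at day 9 and finishes at day 19.
For formatting: data cleaning (finishes day 19, plus 2-day gap → day 21); internal review (finishes day 10); literature review (finishes day 9, plus 3-day gap → day 12). Taking the maximum gives a start of day 21, and it finishes at 21 + 10 = day 31.
Submission needs all of formatting (finishes day 31); literature review (finishes day 9); internal review (finishes day 10, plus 1-day gap → day 11). That puts its earliest start at day 31; it finishes at 31 + 11 = day 42.
The earliest everything can be done is day 42, which is after the deadline of 35, so it is not possible.

No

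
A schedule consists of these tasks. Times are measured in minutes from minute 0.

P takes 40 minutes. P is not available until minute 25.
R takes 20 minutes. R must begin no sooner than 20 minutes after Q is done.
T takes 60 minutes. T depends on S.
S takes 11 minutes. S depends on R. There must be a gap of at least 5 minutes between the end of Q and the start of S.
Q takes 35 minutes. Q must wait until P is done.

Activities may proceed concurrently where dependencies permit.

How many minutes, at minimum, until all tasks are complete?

211

P waits on its own release at minute 25, so it starts at minute 25 and finishes at 25 + 40 = minute 65.
After P (finishes minute 65), Q can start at minute 65 and finishes at minute 100.
After Q (finishes minute 100, plus 20-minute gap → minute 120), R can start at minute 120 and finishes at minute 140.
S has to wait for R (finishes minute 140); Q (finishes minute 100, plus 5-minute gap → minute 105). The latest of these is minute 140, so S runs minute 140 to 140 + 11 = minute 151.
T waits on S (finishes minute 151), so it starts at minute 151 and finishes at 151 + 60 = minute 211.
All tasks are finished once the last one completes. Finish times: P at 65, Q at 100, R at 140, S at 151, T at 211. The latest is minute 211.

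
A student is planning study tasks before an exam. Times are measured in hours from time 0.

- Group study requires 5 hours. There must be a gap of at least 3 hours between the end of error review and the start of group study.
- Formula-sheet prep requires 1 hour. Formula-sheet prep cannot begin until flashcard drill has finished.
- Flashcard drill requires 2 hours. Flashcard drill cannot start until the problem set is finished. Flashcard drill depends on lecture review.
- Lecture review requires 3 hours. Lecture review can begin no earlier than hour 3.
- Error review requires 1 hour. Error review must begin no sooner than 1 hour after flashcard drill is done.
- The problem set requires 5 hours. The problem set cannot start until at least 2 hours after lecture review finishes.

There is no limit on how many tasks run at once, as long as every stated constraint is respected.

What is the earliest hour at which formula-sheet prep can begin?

15

Lecture review cannot begin until its own release at hour 3. It runs from hour 3 to 3 + 3 = hour 6.
After lecture review (finishes hour 6, plus 2-hour gap → hour 8), the problem set can start at hour 8 and finishes at hour 13.
Flashcard drill cannot start until the problem set (finishes hour 13); lecture review (finishes hour 6). The controlling bound is hour 13, so flashcard drill finishes at 13 + 2 = hour 15.
Formula-sheet prep waits on flashcard drill (finishes hour 15), so the earliest it can start is hour 15.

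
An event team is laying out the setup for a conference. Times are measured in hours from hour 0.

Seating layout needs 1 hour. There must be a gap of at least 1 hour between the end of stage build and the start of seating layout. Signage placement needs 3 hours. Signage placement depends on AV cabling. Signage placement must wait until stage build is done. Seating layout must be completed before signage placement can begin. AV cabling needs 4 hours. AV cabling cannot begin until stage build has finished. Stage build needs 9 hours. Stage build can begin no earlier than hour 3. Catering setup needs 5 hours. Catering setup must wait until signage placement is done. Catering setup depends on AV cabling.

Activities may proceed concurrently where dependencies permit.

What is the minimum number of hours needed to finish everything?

After its own release at hour 3, stage build can start at hour 3 and finishes at hour 12.
After stage build (finishes hour 12, plus 1-hour gap → hour 13), seating layout can start at hour 13 and finishes at hour 14.
AV cabling waits on stage build (finishes hour 12), so it starts at hour 12 and finishes at 12 + 4 = hour 16.
Signage placement cannot start until AV cabling (finishes hour 16); stage build (finishes hour 12); seating layout (finishes hour 14). The controlling bound is hour 16, so signage placement finishes at 16 + 3 = hour 19.
For catering setup: signage placement (finishes hour 19); AV cabling (finishes hour 16). Taking the maximum gives a start of hour 19, and it finishes at 19 + 5 = hour 24.
All tasks are finished once the last one completes. Finish times: Stage build at 12, AV cabling at 16, Seating layout at 14, Signage placement at 19, Catering setup at 24. The latest is hour 24.

24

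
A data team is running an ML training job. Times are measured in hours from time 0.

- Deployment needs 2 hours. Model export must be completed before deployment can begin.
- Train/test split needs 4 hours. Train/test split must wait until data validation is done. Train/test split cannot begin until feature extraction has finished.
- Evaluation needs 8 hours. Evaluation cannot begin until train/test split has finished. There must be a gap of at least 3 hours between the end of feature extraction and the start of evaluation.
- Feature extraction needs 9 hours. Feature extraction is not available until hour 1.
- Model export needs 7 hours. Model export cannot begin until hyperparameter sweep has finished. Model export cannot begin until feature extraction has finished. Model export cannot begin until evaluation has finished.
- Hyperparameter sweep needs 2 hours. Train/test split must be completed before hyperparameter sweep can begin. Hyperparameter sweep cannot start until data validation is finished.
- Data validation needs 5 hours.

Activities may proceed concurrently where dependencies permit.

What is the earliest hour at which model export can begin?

Feature extraction cannot begin until its own release at hour 1. It runs from hour 1 to 1 + 9 = hour 10.
Data validation has no prerequisites, so it starts at hour 0 and finishes at hour 5.
Train/test split cannot start until data validation (finishes hour 5); feature extraction (finishes hour 10). The controlling bound is hour 10, so train/test split finishes at 10 + 4 = hour 14.
For evaluation: train/test split (finishes hour 14); feature extraction (finishes hour 10, plus 3-hour gap → hour 13). Taking the maximum gives a start of hour 14, and it finishes at 14 + 8 = hour 22.
Hyperparameter sweep needs all of train/test split (finishes hour 14); data validation (finishes hour 5). That puts its earliest start at hour 14; it finishes at 14 + 2 = hour 16.
Model export waits on hyperparameter sweep (finishes hour 16); feature extraction (finishes hour 10); evaluation (finishes hour 22). The latest of these is hour 22, which is the earliest model export can start.

22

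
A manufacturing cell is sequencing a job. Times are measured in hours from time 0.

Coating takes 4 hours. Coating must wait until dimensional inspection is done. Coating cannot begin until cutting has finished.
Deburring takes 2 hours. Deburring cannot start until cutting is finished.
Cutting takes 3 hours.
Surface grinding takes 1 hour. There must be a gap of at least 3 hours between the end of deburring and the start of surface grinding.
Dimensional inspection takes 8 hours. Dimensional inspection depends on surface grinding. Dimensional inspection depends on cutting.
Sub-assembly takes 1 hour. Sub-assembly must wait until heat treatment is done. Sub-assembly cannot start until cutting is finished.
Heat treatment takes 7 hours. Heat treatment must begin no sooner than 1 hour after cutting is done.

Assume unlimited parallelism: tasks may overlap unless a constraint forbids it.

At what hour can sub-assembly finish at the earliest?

Cutting has no prerequisites, so it starts at hour 0 and finishes at hour 3.
After cutting (finishes hour 3, plus 1-hour gap → hour 4), heat treatment can start at hour 4 and finishes at hour 11.
Sub-assembly needs all of heat treatment (finishes hour 11); cutting (finishes hour 3). That puts its earliest start at hour 11; it finishes at 11 + 1 = hour 12.

12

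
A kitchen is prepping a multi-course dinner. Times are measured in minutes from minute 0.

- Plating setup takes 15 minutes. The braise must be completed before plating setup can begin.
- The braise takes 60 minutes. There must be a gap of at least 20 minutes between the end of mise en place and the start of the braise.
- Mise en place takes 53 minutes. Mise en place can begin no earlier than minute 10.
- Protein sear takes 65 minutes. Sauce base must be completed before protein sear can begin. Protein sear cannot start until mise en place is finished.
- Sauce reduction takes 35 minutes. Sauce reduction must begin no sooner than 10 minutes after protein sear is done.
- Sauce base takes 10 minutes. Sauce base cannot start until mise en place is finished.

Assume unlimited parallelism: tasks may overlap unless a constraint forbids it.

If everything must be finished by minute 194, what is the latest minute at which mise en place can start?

Sauce reduction has no dependents, so it just needs to finish by minute 194. Starting by 194 − 35 = minute 159 achieves that.
Protein sear must finish before sauce reduction (must start by minute 159, minus 10-minute gap → minute 149). With a 65-minute duration, protein sear must start by 149 − 65 = minute 84.
Sauce base must finish before protein sear (must start by minute 84). With a 10-minute duration, sauce base must start by 84 − 10 = minute 74.
Nothing follows plating setup; the deadline of minute 194 is its only limit. It must start by 194 − 15 = minute 179.
The braise must finish before plating setup (must start by minute 179). With a 60-minute duration, the braise must start by 179 − 60 = minute 119.
Mise en place feeds sauce base (must start by minute 74); the braise (must start by minute 119, minus 20-minute gap → minute 99); protein sear (must start by minute 84). Taking the minimum, mise en place must finish by minute 74 and start by 74 − 53 = minute 21.

21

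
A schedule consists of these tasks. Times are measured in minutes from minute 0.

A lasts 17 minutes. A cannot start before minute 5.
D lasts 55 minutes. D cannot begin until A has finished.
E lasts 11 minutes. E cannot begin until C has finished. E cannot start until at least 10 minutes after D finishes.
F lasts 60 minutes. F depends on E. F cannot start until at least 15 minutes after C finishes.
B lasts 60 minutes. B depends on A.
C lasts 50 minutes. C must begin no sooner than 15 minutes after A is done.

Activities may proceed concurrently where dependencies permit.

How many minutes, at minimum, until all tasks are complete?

After its own release at minute 5, A can start at minute 5 and finishes at minute 22.
After A (finishes minute 22), D can start at minute 22 and finishes at minute 77.
After A (finishes minute 22, plus 15-minute gap → minute 37), C can start at minute 37 and finishes at minute 87.
For E: C (finishes minute 87); D (finishes minute 77, plus 10-minute gap → minute 87). Taking the maximum gives a start of minute 87, and it finishes at 87 + 11 = minute 98.
For F: E (finishes minute 98); C (finishes minute 87, plus 15-minute gap → minute 102). Taking the maximum gives a start of minute 102, and it finishes at 102 + 60 = minute 162.
B waits on A (finishes minute 22), so it starts at minute 22 and finishes at 22 + 60 = minute 82.
All tasks are finished once the last one completes. Finish times: A at 22, B at 82, C at 87, D at 77, E at 98, F at 162. The latest is minute 162.

162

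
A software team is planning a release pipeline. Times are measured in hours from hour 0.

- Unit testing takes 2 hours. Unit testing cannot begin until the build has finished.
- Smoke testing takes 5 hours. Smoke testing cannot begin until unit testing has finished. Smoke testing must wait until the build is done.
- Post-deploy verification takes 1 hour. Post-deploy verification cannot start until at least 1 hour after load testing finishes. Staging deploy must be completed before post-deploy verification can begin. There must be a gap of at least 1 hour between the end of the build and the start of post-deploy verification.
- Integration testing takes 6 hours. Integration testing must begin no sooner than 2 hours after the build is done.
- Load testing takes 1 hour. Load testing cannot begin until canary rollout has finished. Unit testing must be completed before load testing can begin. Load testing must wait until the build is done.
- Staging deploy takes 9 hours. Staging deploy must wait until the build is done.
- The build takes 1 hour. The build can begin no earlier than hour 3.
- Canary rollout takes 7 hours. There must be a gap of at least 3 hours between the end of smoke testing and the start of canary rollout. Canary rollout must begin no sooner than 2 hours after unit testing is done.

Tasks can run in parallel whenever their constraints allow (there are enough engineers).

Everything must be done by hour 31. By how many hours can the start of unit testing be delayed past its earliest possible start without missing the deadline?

7

After its own release at hour 3, the build can start at hour 3 and finishes at hour 4.
Unit testing waits on the build (finishes hour 4), so it starts at hour 4 and finishes at 4 + 2 = hour 6.

Working backward from the deadline:
To finish by hour 31, post-deploy verification (duration 1) must start no later than hour 30.
Load testing feeds into post-deploy verification (must start by hour 30, minus 1-hour gap → hour 29); so load testing must finish by hour 29 and therefore start by hour 28.
Canary rollout must finish before load testing (must start by hour 28). With a 7-hour duration, canary rollout must start by 28 − 7 = hour 21.
Smoke testing feeds into canary rollout (must start by hour 21, minus 3-hour gap → hour 18); so smoke testing must finish by hour 18 and therefore start by hour 13.
Unit testing has several dependents: smoke testing (must start by hour 13); canary rollout (must start by hour 21, minus 2-hour gap → hour 19); load testing (must start by hour 28). The earliest of those limits is hour 13, so unit testing must start by 13 − 2 = hour 11.
So unit testing can start as early as hour 4 and as late as hour 11, giving 11 − 4 = 7 hours of slack.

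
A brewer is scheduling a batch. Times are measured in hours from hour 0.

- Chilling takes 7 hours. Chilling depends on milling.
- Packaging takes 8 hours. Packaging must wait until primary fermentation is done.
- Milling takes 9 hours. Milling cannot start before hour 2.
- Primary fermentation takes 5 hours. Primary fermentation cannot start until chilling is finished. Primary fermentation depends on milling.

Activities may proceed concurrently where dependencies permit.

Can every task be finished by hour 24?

No

Milling waits on its own release at hour 2, so it starts at hour 2 and finishes at 2 + 9 = hour 11.
Chilling waits on milling (finishes hour 11), so it starts at hour 11 and finishes at 11 + 7 = hour 18.
Primary fermentation needs all of chilling (finishes hour 18); milling (finishes hour 11). That puts its earliest start at hour 18; it finishes at 18 + 5 = hour 23.
After primary fermentation (finishes hour 23), packaging can start at hour 23 and finishes at hour 31.
The earliest everything can be done is hour 31, which is after the deadline of 24, so it is not possible.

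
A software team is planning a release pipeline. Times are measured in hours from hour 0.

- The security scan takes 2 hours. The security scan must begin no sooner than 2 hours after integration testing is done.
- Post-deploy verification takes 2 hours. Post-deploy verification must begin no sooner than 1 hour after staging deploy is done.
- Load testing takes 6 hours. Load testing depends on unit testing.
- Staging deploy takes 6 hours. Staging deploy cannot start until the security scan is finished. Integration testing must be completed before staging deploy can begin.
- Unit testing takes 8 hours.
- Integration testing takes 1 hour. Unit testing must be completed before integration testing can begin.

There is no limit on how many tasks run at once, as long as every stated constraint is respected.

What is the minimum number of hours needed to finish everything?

22

Nothing blocks unit testing, so it runs from hour 0 to hour 8.
After unit testing (finishes hour 8), load testing can start at hour 8 and finishes at hour 14.
After unit testing (finishes hour 8), integration testing can start at hour 8 and finishes at hour 9.
The security scan cannot begin until integration testing (finishes hour 9, plus 2-hour gap → hour 11). It runs from hour 11 to 11 + 2 = hour 13.
Staging deploy cannot start until the security scan (finishes hour 13); integration testing (finishes hour 9). The controlling bound is hour 13, so staging deploy finishes at 13 + 6 = hour 19.
Post-deploy verification cannot begin until staging deploy (finishes hour 19, plus 1-hour gap → hour 20). It runs from hour 20 to 20 + 2 = hour 22.
All tasks are finished once the last one completes. Finish times: Unit testing at 8, Integration testing at 9, The security scan at 13, Staging deploy at 19, Load testing at 14, Post-deploy verification at 22. The latest is hour 22.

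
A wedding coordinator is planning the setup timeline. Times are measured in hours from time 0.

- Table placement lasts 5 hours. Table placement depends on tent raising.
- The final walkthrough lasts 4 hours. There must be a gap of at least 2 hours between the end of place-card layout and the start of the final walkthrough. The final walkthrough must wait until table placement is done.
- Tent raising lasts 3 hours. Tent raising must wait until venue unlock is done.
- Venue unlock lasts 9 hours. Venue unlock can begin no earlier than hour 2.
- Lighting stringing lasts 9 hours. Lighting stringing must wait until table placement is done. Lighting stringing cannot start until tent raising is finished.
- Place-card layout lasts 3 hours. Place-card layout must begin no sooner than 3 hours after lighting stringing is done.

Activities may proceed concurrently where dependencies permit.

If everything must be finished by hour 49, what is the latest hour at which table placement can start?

23

The final walkthrough has no dependents, so it just needs to finish by hour 49. Starting by 49 − 4 = hour 45 achieves that.
Place-card layout feeds into the final walkthrough (must start by hour 45, minus 2-hour gap → hour 43); so place-card layout must finish by hour 43 and therefore start by hour 40.
Lighting stringing has to be done before place-card layout (must start by hour 40, minus 3-hour gap → hour 37). That means finishing by hour 37, i.e. starting by 37 − 9 = hour 28.
Table placement feeds lighting stringing (must start by hour 28); the final walkthrough (must start by hour 45). Taking the minimum, table placement must finish by hour 28 and start by 28 − 5 = hour 23.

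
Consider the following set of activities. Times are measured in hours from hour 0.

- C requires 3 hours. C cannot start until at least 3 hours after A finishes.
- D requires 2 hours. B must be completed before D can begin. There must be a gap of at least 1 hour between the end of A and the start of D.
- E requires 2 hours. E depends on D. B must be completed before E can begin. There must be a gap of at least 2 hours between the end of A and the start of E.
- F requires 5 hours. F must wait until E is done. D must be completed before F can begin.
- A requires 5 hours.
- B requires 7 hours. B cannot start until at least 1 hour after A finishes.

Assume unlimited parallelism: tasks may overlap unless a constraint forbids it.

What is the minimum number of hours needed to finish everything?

A has no prerequisites, so it starts at hour 0 and finishes at hour 5.
After A (finishes hour 5, plus 3-hour gap → hour 8), C can start at hour 8 and finishes at hour 11.
B cannot begin until A (finishes hour 5, plus 1-hour gap → hour 6). It runs from hour 6 to 6 + 7 = hour 13.
For D: B (finishes hour 13); A (finishes hour 5, plus 1-hour gap → hour 6). Taking the maximum gives a start of hour 13, and it finishes at 13 + 2 = hour 15.
E has to wait for D (finishes hour 15); B (finishes hour 13); A (finishes hour 5, plus 2-hour gap → hour 7). The latest of these is hour 15, so E runs hour 15 to 15 + 2 = hour 17.
For F: E (finishes hour 17); D (finishes hour 15). Taking the maximum gives a start of hour 17, and it finishes at 17 + 5 = hour 22.
All tasks are finished once the last one completes. Finish times: A at 5, B at 13, C at 11, D at 15, E at 17, F at 22. The latest is hour 22.

22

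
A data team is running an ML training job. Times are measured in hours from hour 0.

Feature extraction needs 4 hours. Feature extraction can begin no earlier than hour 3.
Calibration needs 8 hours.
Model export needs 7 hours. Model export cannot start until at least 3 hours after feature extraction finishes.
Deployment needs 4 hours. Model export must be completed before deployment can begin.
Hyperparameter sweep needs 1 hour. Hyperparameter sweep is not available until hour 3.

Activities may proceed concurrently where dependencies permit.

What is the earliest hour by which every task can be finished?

Calibration has no prerequisites, so it starts at hour 0 and finishes at hour 8.
Hyperparameter sweep waits on its own release at hour 3, so it starts at hour 3 and finishes at 3 + 1 = hour 4.
After its own release at hour 3, feature extraction can start at hour 3 and finishes at hour 7.
Model export cannot begin until feature extraction (finishes hour 7, plus 3-hour gap → hour 10). It runs from hour 10 to 10 + 7 = hour 17.
After model export (finishes hour 17), deployment can start at hour 17 and finishes at hour 21.
All tasks are finished once the last one completes. Finish times: Feature extraction at 7, Hyperparameter sweep at 4, Calibration at 8, Model export at 17, Deployment at 21. The latest is hour 21.

21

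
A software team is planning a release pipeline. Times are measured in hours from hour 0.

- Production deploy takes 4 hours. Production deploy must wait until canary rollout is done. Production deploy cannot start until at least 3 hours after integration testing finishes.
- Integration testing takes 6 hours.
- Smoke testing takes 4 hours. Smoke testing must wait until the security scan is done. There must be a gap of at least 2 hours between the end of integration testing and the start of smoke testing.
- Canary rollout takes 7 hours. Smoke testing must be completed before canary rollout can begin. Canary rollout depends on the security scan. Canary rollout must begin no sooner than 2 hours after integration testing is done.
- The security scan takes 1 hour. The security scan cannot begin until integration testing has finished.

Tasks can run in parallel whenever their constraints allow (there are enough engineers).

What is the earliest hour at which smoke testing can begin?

Nothing blocks integration testing, so it runs from hour 0 to hour 6.
After integration testing (finishes hour 6), the security scan can start at hour 6 and finishes at hour 7.
Smoke testing waits on the security scan (finishes hour 7); integration testing (finishes hour 6, plus 2-hour gap → hour 8). The latest of these is hour 8, which is the earliest smoke testing can start.

8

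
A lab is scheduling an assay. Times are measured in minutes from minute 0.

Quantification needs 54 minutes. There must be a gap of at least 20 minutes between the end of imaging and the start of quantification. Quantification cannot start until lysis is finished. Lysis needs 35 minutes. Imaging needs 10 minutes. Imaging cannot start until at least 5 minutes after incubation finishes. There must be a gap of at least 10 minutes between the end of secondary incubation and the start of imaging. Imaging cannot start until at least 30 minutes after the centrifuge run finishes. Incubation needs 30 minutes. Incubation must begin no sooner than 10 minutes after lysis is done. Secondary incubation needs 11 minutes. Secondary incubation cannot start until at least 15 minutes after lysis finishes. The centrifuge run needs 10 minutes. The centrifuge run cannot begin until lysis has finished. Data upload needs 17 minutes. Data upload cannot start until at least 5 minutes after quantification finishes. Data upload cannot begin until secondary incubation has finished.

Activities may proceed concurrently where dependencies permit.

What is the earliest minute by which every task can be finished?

186

Nothing blocks lysis, so it runs from minute 0 to minute 35.
Secondary incubation waits on lysis (finishes minute 35, plus 15-minute gap → minute 50), so it starts at minute 50 and finishes at 50 + 11 = minute 61.
After lysis (finishes minute 35), the centrifuge run can start at minute 35 and finishes at minute 45.
Incubation cannot begin until lysis (finishes minute 35, plus 10-minute gap → minute 45). It runs from minute 45 to 45 + 30 = minute 75.
Imaging cannot start until incubation (finishes minute 75, plus 5-minute gap → minute 80); secondary incubation (finishes minute 61, plus 10-minute gap → minute 71); the centrifuge run (finishes minute 45, plus 30-minute gap → minute 75). The controlling bound is minute 80, so imaging finishes at 80 + 10 = minute 90.
Quantification has to wait for imaging (finishes minute 90, plus 20-minute gap → minute 110); lysis (finishes minute 35). The latest of these is minute 110, so quantification runs minute 110 to 110 + 54 = minute 164.
Data upload has to wait for quantification (finishes minute 164, plus 5-minute gap → minute 169); secondary incubation (finishes minute 61). The latest of these is minute 169, so data upload runs minute 169 to 169 + 17 = minute 186.
All tasks are finished once the last one completes. Finish times: Lysis at 35, Incubation at 75, The centrifuge run at 45, Secondary incubation at 61, Imaging at 90, Quantification at 164, Data upload at 186. The latest is minute 186.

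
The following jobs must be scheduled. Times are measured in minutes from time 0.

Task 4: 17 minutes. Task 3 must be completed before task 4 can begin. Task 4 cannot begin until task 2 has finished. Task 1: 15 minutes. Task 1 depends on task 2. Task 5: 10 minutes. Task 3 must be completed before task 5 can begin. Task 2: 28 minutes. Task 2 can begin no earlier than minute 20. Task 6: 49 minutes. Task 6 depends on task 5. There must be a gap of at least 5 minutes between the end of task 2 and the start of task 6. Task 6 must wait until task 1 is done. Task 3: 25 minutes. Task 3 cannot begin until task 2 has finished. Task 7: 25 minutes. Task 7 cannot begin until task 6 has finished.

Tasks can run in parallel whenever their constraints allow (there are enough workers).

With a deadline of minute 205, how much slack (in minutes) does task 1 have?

Task 2 cannot begin until its own release at minute 20. It runs from minute 20 to 20 + 28 = minute 48.
Task 1 cannot begin until task 2 (finishes minute 48). It runs from minute 48 to 48 + 15 = minute 63.

Working backward from the deadline:
Task 7 must finish by minute 205; it takes 25 minutes, so it must start by 205 − 25 = minute 180.
Task 6 feeds into task 7 (must start by minute 180); so task 6 must finish by minute 180 and therefore start by minute 131.
Task 1 feeds into task 6 (must start by minute 131); so task 1 must finish by minute 131 and therefore start by minute 116.
So task 1 can start as early as minute 48 and as late as minute 116, giving 116 − 48 = 68 minutes of slack.

68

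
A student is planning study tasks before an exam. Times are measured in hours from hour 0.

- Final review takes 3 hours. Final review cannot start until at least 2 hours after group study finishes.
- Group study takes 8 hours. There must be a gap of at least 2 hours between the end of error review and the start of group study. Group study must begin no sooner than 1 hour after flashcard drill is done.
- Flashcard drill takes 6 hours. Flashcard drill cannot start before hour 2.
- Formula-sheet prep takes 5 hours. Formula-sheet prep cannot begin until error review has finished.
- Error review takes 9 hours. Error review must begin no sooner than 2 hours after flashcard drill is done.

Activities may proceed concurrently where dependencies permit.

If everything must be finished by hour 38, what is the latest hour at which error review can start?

14

Final review has no dependents, so it just needs to finish by hour 38. Starting by 38 − 3 = hour 35 achieves that.
Group study feeds into final review (must start by hour 35, minus 2-hour gap → hour 33); so group study must finish by hour 33 and therefore start by hour 25.
To finish by hour 38, formula-sheet prep (duration 5) must start no later than hour 33.
Error review feeds group study (must start by hour 25, minus 2-hour gap → hour 23); formula-sheet prep (must start by hour 33). Taking the minimum, error review must finish by hour 23 and start by 23 − 9 = hour 14.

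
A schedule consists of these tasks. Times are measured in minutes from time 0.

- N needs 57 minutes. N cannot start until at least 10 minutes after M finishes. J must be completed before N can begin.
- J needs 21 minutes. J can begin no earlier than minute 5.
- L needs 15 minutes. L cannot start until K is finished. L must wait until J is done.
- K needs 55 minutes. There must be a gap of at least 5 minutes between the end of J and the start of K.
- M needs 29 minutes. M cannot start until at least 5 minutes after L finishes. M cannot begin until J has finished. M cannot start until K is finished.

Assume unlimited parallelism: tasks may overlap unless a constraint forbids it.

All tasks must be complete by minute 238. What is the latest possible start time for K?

67

Nothing follows N; the deadline of minute 238 is its only limit. It must start by 238 − 57 = minute 181.
M has to be done before N (must start by minute 181, minus 10-minute gap → minute 171). That means finishing by minute 171, i.e. starting by 171 − 29 = minute 142.
L feeds into M (must start by minute 142, minus 5-minute gap → minute 137); so L must finish by minute 137 and therefore start by minute 122.
K feeds L (must start by minute 122); M (must start by minute 142). Taking the minimum, K must finish by minute 122 and start by 122 − 55 = minute 67.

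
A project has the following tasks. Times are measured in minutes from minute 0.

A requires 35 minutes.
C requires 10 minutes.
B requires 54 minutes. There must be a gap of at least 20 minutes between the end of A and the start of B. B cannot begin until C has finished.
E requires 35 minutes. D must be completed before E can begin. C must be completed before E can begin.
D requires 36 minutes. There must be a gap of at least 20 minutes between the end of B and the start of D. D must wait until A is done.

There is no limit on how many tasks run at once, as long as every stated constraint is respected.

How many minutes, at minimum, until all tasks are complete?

C has no prerequisites, so it starts at minute 0 and finishes at minute 10.
A can start immediately at minute 0; it finishes at minute 35.
B needs all of A (finishes minute 35, plus 20-minute gap → minute 55); C (finishes minute 10). That puts its earliest start at minute 55; it finishes at 55 + 54 = minute 109.
D cannot start until B (finishes minute 109, plus 20-minute gap → minute 129); A (finishes minute 35). The controlling bound is minute 129, so D finishes at 129 + 36 = minute 165.
E needs all of D (finishes minute 165); C (finishes minute 10). That puts its earliest start at minute 165; it finishes at 165 + 35 = minute 200.
All tasks are finished once the last one completes. Finish times: A at 35, B at 109, C at 10, D at 165, E at 200. The latest is minute 200.

200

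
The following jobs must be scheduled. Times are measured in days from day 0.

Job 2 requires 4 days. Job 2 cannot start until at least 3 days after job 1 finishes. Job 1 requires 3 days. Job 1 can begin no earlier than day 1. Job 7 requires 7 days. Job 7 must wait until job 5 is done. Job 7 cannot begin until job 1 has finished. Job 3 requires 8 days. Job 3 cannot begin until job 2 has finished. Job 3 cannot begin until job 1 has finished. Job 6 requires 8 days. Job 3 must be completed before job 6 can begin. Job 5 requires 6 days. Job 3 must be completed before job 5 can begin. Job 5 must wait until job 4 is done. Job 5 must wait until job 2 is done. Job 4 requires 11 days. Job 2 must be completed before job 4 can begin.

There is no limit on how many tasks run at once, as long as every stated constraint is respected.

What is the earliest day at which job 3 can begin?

11

After its own release at day 1, job 1 can start at day 1 and finishes at day 4.
Job 2 cannot begin until job 1 (finishes day 4, plus 3-day gap → day 7). It runs from day 7 to 7 + 4 = day 11.
Job 3 waits on job 2 (finishes day 11); job 1 (finishes day 4). The latest of these is day 11, which is the earliest job 3 can start.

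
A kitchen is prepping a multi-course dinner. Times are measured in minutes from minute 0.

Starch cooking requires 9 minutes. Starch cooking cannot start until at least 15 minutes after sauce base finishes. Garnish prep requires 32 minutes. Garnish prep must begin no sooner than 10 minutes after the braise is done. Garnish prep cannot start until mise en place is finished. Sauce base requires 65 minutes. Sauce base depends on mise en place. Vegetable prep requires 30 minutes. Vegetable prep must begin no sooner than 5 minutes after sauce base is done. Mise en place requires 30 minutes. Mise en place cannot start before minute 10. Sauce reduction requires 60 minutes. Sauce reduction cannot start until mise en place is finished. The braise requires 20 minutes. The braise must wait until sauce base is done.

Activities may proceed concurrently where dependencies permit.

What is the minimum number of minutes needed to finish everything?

167

Mise en place waits on its own release at minute 10, so it starts at minute 10 and finishes at 10 + 30 = minute 40.
After mise en place (finishes minute 40), sauce reduction can start at minute 40 and finishes at minute 100.
Sauce base cannot begin until mise en place (finishes minute 40). It runs from minute 40 to 40 + 65 = minute 105.
Starch cooking waits on sauce base (finishes minute 105, plus 15-minute gap → minute 120), so it starts at minute 120 and finishes at 120 + 9 = minute 129.
Vegetable prep waits on sauce base (finishes minute 105, plus 5-minute gap → minute 110), so it starts at minute 110 and finishes at 110 + 30 = minute 140.
The braise waits on sauce base (finishes minute 105), so it starts at minute 105 and finishes at 105 + 20 = minute 125.
Garnish prep needs all of the braise (finishes minute 125, plus 10-minute gap → minute 135); mise en place (finishes minute 40). That puts its earliest start at minute 135; it finishes at 135 + 32 = minute 167.
All tasks are finished once the last one completes. Finish times: Mise en place at 40, Sauce base at 105, The braise at 125, Vegetable prep at 140, Sauce reduction at 100, Starch cooking at 129, Garnish prep at 167. The latest is minute 167.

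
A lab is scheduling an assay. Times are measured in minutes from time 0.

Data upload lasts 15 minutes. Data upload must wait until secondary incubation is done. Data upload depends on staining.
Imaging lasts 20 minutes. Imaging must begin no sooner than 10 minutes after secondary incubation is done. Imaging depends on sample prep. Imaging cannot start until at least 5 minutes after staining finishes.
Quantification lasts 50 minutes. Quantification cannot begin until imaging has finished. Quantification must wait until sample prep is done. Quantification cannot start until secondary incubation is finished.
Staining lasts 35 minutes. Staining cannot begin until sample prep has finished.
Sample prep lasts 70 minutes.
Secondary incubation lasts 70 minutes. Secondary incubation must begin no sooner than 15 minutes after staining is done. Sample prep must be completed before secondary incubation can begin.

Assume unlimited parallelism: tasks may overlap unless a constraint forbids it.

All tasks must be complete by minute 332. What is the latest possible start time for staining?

Quantification must finish by minute 332; it takes 50 minutes, so it must start by 332 − 50 = minute 282.
Since quantification (must start by minute 282) depends on it, imaging must finish by minute 282. Backing off its 20-minute duration gives a latest start of minute 262.
Data upload must finish by minute 332; it takes 15 minutes, so it must start by 332 − 15 = minute 317.
Secondary incubation has several dependents: imaging (must start by minute 262, minus 10-minute gap → minute 252); quantification (must start by minute 282); data upload (must start by minute 317). The earliest of those limits is minute 252, so secondary incubation must start by 252 − 70 = minute 182.
Staining must finish in time for secondary incubation (must start by minute 182, minus 15-minute gap → minute 167); imaging (must start by minute 262, minus 5-minute gap → minute 257); data upload (must start by minute 317). The tightest is minute 167, so staining must start by 167 − 35 = minute 132.

132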